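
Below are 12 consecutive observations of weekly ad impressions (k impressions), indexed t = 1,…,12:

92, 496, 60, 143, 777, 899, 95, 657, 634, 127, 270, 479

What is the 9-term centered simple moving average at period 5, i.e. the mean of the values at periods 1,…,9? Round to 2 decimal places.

428.11

Sum of periods 1–9: 92 + 496 + 60 + 143 + 777 + 899 + 95 + 657 + 634 = 3853
Divide by 9: 3853 / 9 = 428.11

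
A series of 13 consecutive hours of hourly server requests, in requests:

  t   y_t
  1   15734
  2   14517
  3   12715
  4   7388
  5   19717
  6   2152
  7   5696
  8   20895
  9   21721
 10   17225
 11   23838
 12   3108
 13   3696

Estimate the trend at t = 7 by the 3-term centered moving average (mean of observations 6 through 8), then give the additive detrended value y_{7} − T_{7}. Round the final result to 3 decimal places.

-3885.000

Trend T_7 = (2152 + 5696 + 20895) / 3 = 28743/3 = 9581.00000
Detrended value: 5696 − 9581.00000 = -3885.000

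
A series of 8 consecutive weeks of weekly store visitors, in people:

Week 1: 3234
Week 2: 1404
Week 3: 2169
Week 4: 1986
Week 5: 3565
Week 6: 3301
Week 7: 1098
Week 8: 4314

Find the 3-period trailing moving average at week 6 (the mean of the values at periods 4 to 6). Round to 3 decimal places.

2950.667

Sum of periods 4–6: 1986 + 3565 + 3301 = 8852
Divide by 3: 8852 / 3 = 2950.667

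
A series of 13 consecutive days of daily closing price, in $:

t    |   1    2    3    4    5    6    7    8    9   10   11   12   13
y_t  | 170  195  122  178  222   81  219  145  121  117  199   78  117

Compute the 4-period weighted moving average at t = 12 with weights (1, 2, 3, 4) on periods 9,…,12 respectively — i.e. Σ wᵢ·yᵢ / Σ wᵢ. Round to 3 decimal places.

Weighted sum: 1·121 + 2·117 + 3·199 + 4·78 = 121 + 234 + 597 + 312 = 1264
Weight total: 1 + 2 + 3 + 4 = 10
WMA = 1264 / 10 = 126.400

126.400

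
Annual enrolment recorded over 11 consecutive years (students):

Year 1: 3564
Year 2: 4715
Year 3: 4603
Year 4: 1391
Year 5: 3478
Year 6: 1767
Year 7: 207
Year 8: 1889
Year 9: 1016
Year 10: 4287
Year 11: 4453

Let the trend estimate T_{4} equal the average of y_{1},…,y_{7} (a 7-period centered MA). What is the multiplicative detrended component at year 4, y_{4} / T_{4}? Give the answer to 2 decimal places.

Trend T_4 = (3564 + 4715 + 4603 + 1391 + 3478 + 1767 + 207) / 7 = 19725/7 = 2817.8571
Ratio to trend: 1391 / 2817.8571 = 0.49

0.49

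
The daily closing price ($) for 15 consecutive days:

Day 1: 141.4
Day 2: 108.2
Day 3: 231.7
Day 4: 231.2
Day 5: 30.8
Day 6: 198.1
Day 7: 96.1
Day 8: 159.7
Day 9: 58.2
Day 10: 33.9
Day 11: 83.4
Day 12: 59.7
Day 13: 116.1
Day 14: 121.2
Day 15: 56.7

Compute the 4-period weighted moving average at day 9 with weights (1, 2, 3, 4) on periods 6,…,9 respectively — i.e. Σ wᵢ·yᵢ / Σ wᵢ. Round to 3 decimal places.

110.220

Weighted sum: 1·198.1 + 2·96.1 + 3·159.7 + 4·58.2 = 198.1 + 192.2 + 479.1 + 232.8 = 1102.2
Weight total: 1 + 2 + 3 + 4 = 10
WMA = 1102.2 / 10 = 110.220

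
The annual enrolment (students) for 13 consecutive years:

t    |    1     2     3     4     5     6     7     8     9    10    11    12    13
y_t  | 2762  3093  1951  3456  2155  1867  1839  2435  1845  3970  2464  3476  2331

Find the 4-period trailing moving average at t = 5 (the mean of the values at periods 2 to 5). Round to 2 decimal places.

Sum of periods 2–5: 3093 + 1951 + 3456 + 2155 = 10655
Divide by 4: 10655 / 4 = 2663.75

2663.75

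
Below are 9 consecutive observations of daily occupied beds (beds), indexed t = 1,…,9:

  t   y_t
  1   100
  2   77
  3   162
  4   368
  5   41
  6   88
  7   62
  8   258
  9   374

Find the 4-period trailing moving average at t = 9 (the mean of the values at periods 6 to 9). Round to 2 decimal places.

195.50

Sum of periods 6–9: 88 + 62 + 258 + 374 = 782
Divide by 4: 782 / 4 = 195.50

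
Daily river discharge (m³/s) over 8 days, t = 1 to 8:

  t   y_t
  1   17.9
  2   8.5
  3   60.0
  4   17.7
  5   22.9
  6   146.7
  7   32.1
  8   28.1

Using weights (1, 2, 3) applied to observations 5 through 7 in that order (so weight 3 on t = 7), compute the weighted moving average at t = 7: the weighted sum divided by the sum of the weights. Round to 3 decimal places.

Weighted sum: 1·22.9 + 2·146.7 + 3·32.1 = 22.9 + 293.4 + 96.3 = 412.6
Weight total: 1 + 2 + 3 = 6
WMA = 412.6 / 6 = 68.767

68.767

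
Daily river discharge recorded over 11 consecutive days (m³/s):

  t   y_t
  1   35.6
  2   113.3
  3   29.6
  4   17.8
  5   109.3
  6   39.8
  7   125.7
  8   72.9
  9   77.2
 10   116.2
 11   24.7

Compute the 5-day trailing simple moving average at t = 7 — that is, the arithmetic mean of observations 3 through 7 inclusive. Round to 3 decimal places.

64.440

Sum of periods 3–7: 29.6 + 17.8 + 109.3 + 39.8 + 125.7 = 322.2
Divide by 5: 322.2 / 5 = 64.440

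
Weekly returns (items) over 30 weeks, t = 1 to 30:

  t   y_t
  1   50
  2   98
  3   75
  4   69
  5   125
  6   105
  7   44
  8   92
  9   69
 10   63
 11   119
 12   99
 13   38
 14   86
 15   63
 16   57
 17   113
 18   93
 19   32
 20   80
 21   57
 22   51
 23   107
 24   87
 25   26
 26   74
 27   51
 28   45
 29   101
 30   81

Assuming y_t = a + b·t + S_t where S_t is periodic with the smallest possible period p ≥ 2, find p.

6

First differences y_{t+1} − y_t: 48, -23, -6, 56, -20, -61, 48, -23, -6, 56, -20, -61, 48, -23, …
The difference pattern repeats every 6 terms and not for any smaller step, so p = 6.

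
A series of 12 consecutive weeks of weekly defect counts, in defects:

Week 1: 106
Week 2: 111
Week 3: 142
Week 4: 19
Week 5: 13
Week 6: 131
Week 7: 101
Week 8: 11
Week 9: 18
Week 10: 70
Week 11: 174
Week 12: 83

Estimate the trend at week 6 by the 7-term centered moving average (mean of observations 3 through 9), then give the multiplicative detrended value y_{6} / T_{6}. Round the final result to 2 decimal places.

Trend T_6 = (142 + 19 + 13 + 131 + 101 + 11 + 18) / 7 = 435/7 = 62.1429
Ratio to trend: 131 / 62.1429 = 2.11

2.11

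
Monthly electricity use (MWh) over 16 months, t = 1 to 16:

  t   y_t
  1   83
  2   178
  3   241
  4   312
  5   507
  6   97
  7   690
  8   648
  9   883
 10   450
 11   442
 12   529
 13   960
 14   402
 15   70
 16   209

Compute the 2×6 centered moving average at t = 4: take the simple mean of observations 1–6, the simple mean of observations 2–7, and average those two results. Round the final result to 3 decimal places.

Sum over 1–6: 83 + 178 + 241 + 312 + 507 + 97 = 1418
Sum over 2–7: 178 + 241 + 312 + 507 + 97 + 690 = 2025
CMA at t=4 = (1418 + 2025) / (2·6) = 3443 / 12 = 286.917

286.917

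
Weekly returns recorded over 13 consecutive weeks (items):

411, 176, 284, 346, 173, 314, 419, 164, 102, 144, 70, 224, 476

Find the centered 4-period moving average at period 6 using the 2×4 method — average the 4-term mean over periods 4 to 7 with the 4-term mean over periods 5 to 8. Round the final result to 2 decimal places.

Sum over 4–7: 346 + 173 + 314 + 419 = 1252
Sum over 5–8: 173 + 314 + 419 + 164 = 1070
CMA at t=6 = (1252 + 1070) / (2·4) = 2322 / 8 = 290.25

290.25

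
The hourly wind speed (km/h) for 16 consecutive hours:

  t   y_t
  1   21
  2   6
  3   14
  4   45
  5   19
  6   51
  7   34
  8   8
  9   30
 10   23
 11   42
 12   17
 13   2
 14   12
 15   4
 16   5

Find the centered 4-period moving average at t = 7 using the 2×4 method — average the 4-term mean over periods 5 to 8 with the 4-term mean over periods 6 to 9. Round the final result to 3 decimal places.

29.375

Sum over 5–8: 19 + 51 + 34 + 8 = 112
Sum over 6–9: 51 + 34 + 8 + 30 = 123
CMA at t=7 = (112 + 123) / (2·4) = 235 / 8 = 29.375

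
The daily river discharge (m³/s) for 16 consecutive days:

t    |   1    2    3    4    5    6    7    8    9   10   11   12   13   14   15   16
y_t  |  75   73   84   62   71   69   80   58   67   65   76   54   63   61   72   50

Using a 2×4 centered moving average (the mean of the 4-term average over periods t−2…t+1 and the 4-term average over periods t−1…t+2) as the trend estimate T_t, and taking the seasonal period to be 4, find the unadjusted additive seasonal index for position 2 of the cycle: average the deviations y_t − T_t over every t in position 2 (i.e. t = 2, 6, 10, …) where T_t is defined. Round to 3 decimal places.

Season position 2 occurs at t = 6, 10, 14 (where T_t is defined).
t=6: T_6 = 70.00000; y_6 − T_6 = 69 − 70.00000 = -1.00000
t=10: T_10 = 66.00000; y_10 − T_10 = 65 − 66.00000 = -1.00000
t=14: T_14 = 62.00000; y_14 − T_14 = 61 − 62.00000 = -1.00000
Mean deviation: (-1.00000 + -1.00000 + -1.00000) / 3 = -1.000

-1.000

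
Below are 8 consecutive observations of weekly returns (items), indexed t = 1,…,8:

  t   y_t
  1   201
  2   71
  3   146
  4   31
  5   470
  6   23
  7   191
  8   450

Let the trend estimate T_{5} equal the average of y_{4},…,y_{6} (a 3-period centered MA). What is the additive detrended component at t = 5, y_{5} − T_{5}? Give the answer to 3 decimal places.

Trend T_5 = (31 + 470 + 23) / 3 = 524/3 = 174.66667
Detrended value: 470 − 174.66667 = 295.333

295.333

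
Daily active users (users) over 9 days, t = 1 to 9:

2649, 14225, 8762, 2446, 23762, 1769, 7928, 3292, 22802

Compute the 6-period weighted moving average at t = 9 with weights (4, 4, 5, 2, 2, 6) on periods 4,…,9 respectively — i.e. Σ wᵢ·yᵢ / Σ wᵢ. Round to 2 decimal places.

11866.48

Weighted sum: 4·2446 + 4·23762 + 5·1769 + 2·7928 + 2·3292 + 6·22802 = 9784 + 95048 + 8845 + 15856 + 6584 + 136812 = 272929
Weight total: 4 + 4 + 5 + 2 + 2 + 6 = 23
WMA = 272929 / 23 = 11866.48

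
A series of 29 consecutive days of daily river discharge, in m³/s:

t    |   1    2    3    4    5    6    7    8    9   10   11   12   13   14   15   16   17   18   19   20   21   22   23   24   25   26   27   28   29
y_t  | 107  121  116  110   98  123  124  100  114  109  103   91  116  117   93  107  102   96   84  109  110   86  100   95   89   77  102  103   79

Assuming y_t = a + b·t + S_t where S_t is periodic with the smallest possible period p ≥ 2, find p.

7

First differences y_{t+1} − y_t: 14, -5, -6, -12, 25, 1, -24, 14, -5, -6, -12, 25, 1, -24, 14, -5, …
The difference pattern repeats every 7 terms and not for any smaller step, so p = 7.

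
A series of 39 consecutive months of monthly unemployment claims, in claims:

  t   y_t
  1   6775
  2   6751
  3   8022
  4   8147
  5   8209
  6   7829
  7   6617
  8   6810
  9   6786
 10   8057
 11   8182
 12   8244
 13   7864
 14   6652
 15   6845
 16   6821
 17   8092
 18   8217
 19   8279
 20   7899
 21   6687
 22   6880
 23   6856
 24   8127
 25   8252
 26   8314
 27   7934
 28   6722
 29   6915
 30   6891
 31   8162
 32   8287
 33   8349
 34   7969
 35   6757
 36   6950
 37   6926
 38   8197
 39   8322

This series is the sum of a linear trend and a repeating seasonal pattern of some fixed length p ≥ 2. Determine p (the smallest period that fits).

7

First differences y_{t+1} − y_t: -24, 1271, 125, 62, -380, -1212, 193, -24, 1271, 125, 62, -380, -1212, 193, -24, 1271, …
The difference pattern repeats every 7 terms and not for any smaller step, so p = 7.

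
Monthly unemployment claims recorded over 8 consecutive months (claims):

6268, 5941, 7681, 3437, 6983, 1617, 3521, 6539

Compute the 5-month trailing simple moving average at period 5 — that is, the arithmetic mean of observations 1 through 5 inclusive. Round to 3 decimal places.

6062.000

Sum of periods 1–5: 6268 + 5941 + 7681 + 3437 + 6983 = 30310
Divide by 5: 30310 / 5 = 6062.000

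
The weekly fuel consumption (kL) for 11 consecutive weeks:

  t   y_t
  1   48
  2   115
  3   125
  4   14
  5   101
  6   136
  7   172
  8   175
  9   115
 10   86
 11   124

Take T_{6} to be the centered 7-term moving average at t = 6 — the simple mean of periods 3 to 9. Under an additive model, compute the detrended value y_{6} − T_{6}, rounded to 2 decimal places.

16.29

Trend T_6 = (125 + 14 + 101 + 136 + 172 + 175 + 115) / 7 = 838/7 = 119.7143
Detrended value: 136 − 119.7143 = 16.29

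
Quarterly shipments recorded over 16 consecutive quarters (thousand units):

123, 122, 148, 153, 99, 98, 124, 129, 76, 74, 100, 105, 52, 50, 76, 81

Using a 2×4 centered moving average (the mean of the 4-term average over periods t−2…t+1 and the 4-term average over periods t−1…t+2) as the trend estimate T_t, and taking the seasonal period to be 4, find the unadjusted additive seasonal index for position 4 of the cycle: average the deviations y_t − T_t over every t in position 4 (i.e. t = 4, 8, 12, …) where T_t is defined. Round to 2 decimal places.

25.33

Season position 4 occurs at t = 4, 8, 12 (where T_t is defined).
t=4: T_4 = 127.5000; y_4 − T_4 = 153 − 127.5000 = 25.5000
t=8: T_8 = 103.7500; y_8 − T_8 = 129 − 103.7500 = 25.2500
t=12: T_12 = 79.7500; y_12 − T_12 = 105 − 79.7500 = 25.2500
Mean deviation: (25.5000 + 25.2500 + 25.2500) / 3 = 25.33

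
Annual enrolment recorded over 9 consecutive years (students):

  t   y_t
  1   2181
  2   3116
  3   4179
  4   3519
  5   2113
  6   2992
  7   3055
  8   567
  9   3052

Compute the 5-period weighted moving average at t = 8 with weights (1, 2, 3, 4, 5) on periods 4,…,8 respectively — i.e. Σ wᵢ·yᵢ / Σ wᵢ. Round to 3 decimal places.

Weighted sum: 1·3519 + 2·2113 + 3·2992 + 4·3055 + 5·567 = 3519 + 4226 + 8976 + 12220 + 2835 = 31776
Weight total: 1 + 2 + 3 + 4 + 5 = 15
WMA = 31776 / 15 = 2118.400

2118.400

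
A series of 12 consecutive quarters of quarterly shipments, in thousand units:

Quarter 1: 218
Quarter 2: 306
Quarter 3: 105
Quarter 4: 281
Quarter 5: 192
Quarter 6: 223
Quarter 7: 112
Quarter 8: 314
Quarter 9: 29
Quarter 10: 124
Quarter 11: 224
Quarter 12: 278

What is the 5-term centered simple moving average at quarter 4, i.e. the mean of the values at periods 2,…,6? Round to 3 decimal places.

Sum of periods 2–6: 306 + 105 + 281 + 192 + 223 = 1107
Divide by 5: 1107 / 5 = 221.400

221.400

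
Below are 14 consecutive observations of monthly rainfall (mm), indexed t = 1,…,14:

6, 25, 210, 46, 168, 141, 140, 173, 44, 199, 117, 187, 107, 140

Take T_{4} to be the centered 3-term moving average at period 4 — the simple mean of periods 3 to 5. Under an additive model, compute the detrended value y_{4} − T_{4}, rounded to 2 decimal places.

-95.33

Trend T_4 = (210 + 46 + 168) / 3 = 424/3 = 141.3333
Detrended value: 46 − 141.3333 = -95.33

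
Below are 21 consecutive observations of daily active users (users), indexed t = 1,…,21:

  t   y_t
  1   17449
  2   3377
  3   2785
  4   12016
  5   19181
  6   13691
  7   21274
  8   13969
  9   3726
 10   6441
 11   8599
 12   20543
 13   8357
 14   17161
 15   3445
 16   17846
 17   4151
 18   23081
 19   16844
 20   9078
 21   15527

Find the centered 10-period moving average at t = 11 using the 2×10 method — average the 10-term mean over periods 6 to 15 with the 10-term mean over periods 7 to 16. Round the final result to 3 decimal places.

Sum over 6–15: 13691 + 21274 + 13969 + 3726 + 6441 + 8599 + 20543 + 8357 + 17161 + 3445 = 117206
Sum over 7–16: 21274 + 13969 + 3726 + 6441 + 8599 + 20543 + 8357 + 17161 + 3445 + 17846 = 121361
CMA at t=11 = (117206 + 121361) / (2·10) = 238567 / 20 = 11928.350

11928.350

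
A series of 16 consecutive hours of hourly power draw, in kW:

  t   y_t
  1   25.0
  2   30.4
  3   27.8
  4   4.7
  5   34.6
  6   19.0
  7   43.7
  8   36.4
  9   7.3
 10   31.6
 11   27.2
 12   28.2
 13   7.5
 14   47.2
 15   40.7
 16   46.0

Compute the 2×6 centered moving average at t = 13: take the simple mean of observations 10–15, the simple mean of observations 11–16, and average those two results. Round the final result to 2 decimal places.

31.60

Sum over 10–15: 31.6 + 27.2 + 28.2 + 7.5 + 47.2 + 40.7 = 182.4
Sum over 11–16: 27.2 + 28.2 + 7.5 + 47.2 + 40.7 + 46.0 = 196.8
CMA at t=13 = (182.4 + 196.8) / (2·6) = 379.2 / 12 = 31.60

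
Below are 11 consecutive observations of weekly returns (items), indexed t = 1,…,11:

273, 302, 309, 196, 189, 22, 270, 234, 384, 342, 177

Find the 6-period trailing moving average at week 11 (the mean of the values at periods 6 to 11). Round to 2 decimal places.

Sum of periods 6–11: 22 + 270 + 234 + 384 + 342 + 177 = 1429
Divide by 6: 1429 / 6 = 238.17

238.17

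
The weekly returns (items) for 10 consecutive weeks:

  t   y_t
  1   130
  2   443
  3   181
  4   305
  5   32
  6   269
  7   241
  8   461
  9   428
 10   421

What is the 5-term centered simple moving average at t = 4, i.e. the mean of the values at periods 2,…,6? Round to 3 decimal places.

Sum of periods 2–6: 443 + 181 + 305 + 32 + 269 = 1230
Divide by 5: 1230 / 5 = 246.000

246.000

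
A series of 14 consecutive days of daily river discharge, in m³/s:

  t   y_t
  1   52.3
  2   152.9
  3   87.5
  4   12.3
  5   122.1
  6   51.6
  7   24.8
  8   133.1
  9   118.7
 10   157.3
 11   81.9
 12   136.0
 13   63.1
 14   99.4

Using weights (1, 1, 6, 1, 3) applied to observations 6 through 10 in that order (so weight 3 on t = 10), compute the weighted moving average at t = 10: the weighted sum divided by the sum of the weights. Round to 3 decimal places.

122.133

Weighted sum: 1·51.6 + 1·24.8 + 6·133.1 + 1·118.7 + 3·157.3 = 51.6 + 24.8 + 798.6 + 118.7 + 471.9 = 1465.6
Weight total: 1 + 1 + 6 + 1 + 3 = 12
WMA = 1465.6 / 12 = 122.133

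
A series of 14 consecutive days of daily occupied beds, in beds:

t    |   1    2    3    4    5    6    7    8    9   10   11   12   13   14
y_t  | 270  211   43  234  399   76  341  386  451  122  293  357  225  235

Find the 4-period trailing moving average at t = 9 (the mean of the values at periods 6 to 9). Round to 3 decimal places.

313.500

Sum of periods 6–9: 76 + 341 + 386 + 451 = 1254
Divide by 4: 1254 / 4 = 313.500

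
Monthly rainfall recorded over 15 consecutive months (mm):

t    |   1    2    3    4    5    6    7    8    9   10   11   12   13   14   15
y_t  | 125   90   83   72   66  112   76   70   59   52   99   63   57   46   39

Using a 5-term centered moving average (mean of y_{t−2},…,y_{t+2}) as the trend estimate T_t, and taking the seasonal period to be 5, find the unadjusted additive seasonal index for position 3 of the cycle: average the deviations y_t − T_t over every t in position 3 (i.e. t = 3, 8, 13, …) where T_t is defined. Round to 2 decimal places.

Season position 3 occurs at t = 3, 8, 13 (where T_t is defined).
t=3: T_3 = 87.2000; y_3 − T_3 = 83 − 87.2000 = -4.2000
t=8: T_8 = 73.8000; y_8 − T_8 = 70 − 73.8000 = -3.8000
t=13: T_13 = 60.8000; y_13 − T_13 = 57 − 60.8000 = -3.8000
Mean deviation: (-4.2000 + -3.8000 + -3.8000) / 3 = -3.93

-3.93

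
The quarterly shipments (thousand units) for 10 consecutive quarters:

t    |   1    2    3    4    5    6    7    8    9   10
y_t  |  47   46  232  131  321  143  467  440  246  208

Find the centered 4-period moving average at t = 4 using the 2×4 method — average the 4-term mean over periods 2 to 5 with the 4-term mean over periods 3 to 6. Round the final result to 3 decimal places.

Sum over 2–5: 46 + 232 + 131 + 321 = 730
Sum over 3–6: 232 + 131 + 321 + 143 = 827
CMA at t=4 = (730 + 827) / (2·4) = 1557 / 8 = 194.625

194.625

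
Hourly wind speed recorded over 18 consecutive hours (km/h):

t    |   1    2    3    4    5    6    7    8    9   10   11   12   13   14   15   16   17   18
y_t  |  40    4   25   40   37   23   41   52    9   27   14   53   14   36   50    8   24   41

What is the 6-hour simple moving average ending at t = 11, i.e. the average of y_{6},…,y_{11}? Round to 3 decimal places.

27.667

Sum of periods 6–11: 23 + 41 + 52 + 9 + 27 + 14 = 166
Divide by 6: 166 / 6 = 27.667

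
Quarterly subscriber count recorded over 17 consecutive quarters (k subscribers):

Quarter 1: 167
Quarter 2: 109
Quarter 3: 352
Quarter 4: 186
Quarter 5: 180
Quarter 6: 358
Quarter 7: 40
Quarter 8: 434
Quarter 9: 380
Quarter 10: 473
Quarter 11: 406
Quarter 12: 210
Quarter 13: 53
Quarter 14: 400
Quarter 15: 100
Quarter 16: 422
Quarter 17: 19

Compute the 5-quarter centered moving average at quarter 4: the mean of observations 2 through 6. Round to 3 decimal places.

Sum of periods 2–6: 109 + 352 + 186 + 180 + 358 = 1185
Divide by 5: 1185 / 5 = 237.000

237.000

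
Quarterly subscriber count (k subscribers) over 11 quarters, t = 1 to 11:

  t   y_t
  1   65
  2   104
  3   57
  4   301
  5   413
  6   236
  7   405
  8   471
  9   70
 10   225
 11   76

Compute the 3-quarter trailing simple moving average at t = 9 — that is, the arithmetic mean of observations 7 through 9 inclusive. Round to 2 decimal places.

Sum of periods 7–9: 405 + 471 + 70 = 946
Divide by 3: 946 / 3 = 315.33

315.33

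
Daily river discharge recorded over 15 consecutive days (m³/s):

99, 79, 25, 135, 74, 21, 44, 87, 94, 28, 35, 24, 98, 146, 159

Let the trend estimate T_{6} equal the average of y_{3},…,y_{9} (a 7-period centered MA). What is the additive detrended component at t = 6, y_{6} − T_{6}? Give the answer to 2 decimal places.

Trend T_6 = (25 + 135 + 74 + 21 + 44 + 87 + 94) / 7 = 480/7 = 68.5714
Detrended value: 21 − 68.5714 = -47.57

-47.57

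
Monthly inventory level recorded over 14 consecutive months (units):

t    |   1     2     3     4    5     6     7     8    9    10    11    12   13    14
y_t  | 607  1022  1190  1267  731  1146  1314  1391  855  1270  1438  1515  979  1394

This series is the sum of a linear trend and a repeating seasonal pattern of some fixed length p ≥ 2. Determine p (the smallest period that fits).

First differences y_{t+1} − y_t: 415, 168, 77, -536, 415, 168, 77, -536, 415, 168, …
The difference pattern repeats every 4 terms and not for any smaller step, so p = 4.

4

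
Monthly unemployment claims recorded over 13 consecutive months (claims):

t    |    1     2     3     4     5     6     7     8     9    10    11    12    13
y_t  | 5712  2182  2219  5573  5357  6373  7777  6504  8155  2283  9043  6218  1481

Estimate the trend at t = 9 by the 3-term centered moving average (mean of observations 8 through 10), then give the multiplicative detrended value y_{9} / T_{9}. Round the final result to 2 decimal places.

1.44

Trend T_9 = (6504 + 8155 + 2283) / 3 = 16942/3 = 5647.3333
Ratio to trend: 8155 / 5647.3333 = 1.44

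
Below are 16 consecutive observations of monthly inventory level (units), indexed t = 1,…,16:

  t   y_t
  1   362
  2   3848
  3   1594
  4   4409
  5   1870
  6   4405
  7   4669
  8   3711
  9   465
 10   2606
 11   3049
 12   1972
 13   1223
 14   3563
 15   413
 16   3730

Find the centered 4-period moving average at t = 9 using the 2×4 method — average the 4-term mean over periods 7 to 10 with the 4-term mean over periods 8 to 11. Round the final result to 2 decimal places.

Sum over 7–10: 4669 + 3711 + 465 + 2606 = 11451
Sum over 8–11: 3711 + 465 + 2606 + 3049 = 9831
CMA at t=9 = (11451 + 9831) / (2·4) = 21282 / 8 = 2660.25

2660.25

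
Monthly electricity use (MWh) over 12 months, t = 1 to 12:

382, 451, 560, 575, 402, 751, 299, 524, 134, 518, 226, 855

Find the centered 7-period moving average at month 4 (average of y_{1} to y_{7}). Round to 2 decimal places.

488.57

Sum of periods 1–7: 382 + 451 + 560 + 575 + 402 + 751 + 299 = 3420
Divide by 7: 3420 / 7 = 488.57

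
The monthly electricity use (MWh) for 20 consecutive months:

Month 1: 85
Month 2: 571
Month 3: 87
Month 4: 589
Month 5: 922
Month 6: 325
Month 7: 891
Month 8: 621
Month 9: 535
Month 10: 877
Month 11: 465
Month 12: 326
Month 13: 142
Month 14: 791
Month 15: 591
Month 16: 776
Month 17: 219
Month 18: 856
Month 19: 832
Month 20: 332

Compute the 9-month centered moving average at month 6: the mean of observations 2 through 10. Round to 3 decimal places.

Sum of periods 2–10: 571 + 87 + 589 + 922 + 325 + 891 + 621 + 535 + 877 = 5418
Divide by 9: 5418 / 9 = 602.000

602.000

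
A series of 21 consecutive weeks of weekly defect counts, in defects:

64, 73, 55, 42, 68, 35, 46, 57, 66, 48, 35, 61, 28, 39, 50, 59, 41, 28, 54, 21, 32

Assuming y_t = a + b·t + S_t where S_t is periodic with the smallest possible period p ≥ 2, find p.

First differences y_{t+1} − y_t: 9, -18, -13, 26, -33, 11, 11, 9, -18, -13, 26, -33, 11, 11, 9, -18, …
The difference pattern repeats every 7 terms and not for any smaller step, so p = 7.

7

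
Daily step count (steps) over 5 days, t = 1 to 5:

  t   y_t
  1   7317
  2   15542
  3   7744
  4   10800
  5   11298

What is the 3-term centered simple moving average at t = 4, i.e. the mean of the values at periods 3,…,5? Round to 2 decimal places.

9947.33

Sum of periods 3–5: 7744 + 10800 + 11298 = 29842
Divide by 3: 29842 / 3 = 9947.33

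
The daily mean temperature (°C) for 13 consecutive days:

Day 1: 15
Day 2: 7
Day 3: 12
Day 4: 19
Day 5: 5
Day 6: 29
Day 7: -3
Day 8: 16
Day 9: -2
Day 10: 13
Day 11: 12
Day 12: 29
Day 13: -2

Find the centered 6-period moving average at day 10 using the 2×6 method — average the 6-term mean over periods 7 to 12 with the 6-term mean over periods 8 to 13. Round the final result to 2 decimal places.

Sum over 7–12: (-3) + 16 + (-2) + 13 + 12 + 29 = 65
Sum over 8–13: 16 + (-2) + 13 + 12 + 29 + (-2) = 66
CMA at t=10 = (65 + 66) / (2·6) = 131 / 12 = 10.92

10.92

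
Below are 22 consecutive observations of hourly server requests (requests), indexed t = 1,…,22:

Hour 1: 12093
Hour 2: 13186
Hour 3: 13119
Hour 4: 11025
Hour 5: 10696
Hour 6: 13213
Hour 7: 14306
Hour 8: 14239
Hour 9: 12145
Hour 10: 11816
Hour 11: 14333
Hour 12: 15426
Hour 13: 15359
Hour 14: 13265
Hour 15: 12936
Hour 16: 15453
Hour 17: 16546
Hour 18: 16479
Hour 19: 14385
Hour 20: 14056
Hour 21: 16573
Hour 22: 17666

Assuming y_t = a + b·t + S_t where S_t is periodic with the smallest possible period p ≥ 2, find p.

5

First differences y_{t+1} − y_t: 1093, -67, -2094, -329, 2517, 1093, -67, -2094, -329, 2517, 1093, -67, …
The difference pattern repeats every 5 terms and not for any smaller step, so p = 5.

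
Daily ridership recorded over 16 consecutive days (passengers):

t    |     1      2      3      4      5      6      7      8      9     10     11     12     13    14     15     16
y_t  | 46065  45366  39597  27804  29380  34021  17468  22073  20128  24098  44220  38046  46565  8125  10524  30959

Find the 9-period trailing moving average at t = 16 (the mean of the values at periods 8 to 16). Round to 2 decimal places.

Sum of periods 8–16: 22073 + 20128 + 24098 + 44220 + 38046 + 46565 + 8125 + 10524 + 30959 = 244738
Divide by 9: 244738 / 9 = 27193.11

27193.11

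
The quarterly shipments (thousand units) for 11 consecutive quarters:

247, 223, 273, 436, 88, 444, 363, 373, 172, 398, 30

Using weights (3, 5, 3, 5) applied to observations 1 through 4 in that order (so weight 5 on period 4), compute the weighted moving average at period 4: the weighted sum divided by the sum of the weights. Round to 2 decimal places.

303.44

Weighted sum: 3·247 + 5·223 + 3·273 + 5·436 = 741 + 1115 + 819 + 2180 = 4855
Weight total: 3 + 5 + 3 + 5 = 16
WMA = 4855 / 16 = 303.44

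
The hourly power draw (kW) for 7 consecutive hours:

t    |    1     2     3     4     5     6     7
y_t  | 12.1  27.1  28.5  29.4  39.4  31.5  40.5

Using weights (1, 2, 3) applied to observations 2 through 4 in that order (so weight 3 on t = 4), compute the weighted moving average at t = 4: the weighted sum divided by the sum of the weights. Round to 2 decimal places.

28.72

Weighted sum: 1·27.1 + 2·28.5 + 3·29.4 = 27.1 + 57.0 + 88.2 = 172.3
Weight total: 1 + 2 + 3 = 6
WMA = 172.3 / 6 = 28.72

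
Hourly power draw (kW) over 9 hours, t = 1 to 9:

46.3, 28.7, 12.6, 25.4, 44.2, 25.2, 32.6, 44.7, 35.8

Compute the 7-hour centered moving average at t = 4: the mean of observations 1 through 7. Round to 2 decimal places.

30.71

Sum of periods 1–7: 46.3 + 28.7 + 12.6 + 25.4 + 44.2 + 25.2 + 32.6 = 215.0
Divide by 7: 215.0 / 7 = 30.71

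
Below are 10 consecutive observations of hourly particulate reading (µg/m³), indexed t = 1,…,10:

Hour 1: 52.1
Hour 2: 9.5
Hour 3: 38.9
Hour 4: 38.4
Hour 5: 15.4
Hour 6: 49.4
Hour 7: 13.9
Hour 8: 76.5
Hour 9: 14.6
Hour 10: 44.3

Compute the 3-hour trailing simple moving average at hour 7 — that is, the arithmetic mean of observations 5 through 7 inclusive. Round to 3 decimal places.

Sum of periods 5–7: 15.4 + 49.4 + 13.9 = 78.7
Divide by 3: 78.7 / 3 = 26.233

26.233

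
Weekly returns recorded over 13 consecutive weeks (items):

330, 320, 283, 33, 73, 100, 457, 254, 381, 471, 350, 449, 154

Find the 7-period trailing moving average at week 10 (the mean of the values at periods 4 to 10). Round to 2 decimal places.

Sum of periods 4–10: 33 + 73 + 100 + 457 + 254 + 381 + 471 = 1769
Divide by 7: 1769 / 7 = 252.71

252.71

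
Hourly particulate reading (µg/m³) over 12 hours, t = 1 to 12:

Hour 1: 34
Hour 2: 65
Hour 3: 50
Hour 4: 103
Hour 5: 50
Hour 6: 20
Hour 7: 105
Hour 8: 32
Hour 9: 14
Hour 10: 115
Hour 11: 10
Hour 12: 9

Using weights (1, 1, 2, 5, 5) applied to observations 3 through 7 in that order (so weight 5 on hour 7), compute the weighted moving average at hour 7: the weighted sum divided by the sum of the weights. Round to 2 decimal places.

Weighted sum: 1·50 + 1·103 + 2·50 + 5·20 + 5·105 = 50 + 103 + 100 + 100 + 525 = 878
Weight total: 1 + 1 + 2 + 5 + 5 = 14
WMA = 878 / 14 = 62.71

62.71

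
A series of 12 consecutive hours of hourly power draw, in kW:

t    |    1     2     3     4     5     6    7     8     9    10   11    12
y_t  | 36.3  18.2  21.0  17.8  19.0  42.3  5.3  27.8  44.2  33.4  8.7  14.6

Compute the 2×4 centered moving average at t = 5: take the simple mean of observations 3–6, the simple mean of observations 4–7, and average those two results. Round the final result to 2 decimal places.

Sum over 3–6: 21.0 + 17.8 + 19.0 + 42.3 = 100.1
Sum over 4–7: 17.8 + 19.0 + 42.3 + 5.3 = 84.4
CMA at t=5 = (100.1 + 84.4) / (2·4) = 184.5 / 8 = 23.06

23.06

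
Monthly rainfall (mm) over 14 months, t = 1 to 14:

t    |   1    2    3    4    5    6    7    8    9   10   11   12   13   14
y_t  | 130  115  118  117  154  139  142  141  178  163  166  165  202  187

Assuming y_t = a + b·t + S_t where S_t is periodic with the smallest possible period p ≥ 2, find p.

4

First differences y_{t+1} − y_t: -15, 3, -1, 37, -15, 3, -1, 37, -15, 3, …
The difference pattern repeats every 4 terms and not for any smaller step, so p = 4.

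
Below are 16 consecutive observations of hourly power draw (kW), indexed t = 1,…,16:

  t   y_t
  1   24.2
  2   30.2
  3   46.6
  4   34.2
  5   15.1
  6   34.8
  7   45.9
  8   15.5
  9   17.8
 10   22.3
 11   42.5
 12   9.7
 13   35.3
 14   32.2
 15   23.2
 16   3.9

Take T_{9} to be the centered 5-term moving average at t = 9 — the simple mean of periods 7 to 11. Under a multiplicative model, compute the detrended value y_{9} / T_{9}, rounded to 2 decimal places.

0.62

Trend T_9 = (45.9 + 15.5 + 17.8 + 22.3 + 42.5) / 5 = 144.0/5 = 28.8000
Ratio to trend: 17.8 / 28.8000 = 0.62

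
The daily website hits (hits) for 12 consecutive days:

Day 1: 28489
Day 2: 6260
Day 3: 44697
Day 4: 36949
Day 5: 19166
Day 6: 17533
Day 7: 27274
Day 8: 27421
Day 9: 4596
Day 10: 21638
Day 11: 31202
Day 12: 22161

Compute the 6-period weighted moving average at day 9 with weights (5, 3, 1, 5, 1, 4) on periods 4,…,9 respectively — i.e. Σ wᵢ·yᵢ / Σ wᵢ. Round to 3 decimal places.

Weighted sum: 5·36949 + 3·19166 + 1·17533 + 5·27274 + 1·27421 + 4·4596 = 184745 + 57498 + 17533 + 136370 + 27421 + 18384 = 441951
Weight total: 5 + 3 + 1 + 5 + 1 + 4 = 19
WMA = 441951 / 19 = 23260.579

23260.579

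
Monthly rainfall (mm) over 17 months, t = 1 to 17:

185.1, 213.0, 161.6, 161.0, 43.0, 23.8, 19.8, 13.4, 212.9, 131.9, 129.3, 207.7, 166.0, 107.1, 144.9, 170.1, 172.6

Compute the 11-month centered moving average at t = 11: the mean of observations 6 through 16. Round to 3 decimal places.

Sum of periods 6–16: 23.8 + 19.8 + 13.4 + 212.9 + 131.9 + 129.3 + 207.7 + 166.0 + 107.1 + 144.9 + 170.1 = 1326.9
Divide by 11: 1326.9 / 11 = 120.627

120.627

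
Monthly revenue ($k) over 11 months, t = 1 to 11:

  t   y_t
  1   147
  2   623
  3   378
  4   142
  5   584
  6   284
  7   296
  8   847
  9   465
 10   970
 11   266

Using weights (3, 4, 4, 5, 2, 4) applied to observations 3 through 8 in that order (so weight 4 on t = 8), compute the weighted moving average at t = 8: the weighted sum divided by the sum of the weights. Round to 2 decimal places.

429.00

Weighted sum: 3·378 + 4·142 + 4·584 + 5·284 + 2·296 + 4·847 = 1134 + 568 + 2336 + 1420 + 592 + 3388 = 9438
Weight total: 3 + 4 + 4 + 5 + 2 + 4 = 22
WMA = 9438 / 22 = 429.00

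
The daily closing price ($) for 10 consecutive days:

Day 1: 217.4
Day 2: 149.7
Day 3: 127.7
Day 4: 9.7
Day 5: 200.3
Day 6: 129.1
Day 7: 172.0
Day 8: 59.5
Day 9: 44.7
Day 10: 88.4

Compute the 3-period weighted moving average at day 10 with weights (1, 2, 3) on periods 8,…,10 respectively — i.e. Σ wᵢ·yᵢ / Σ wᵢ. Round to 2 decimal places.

69.02

Weighted sum: 1·59.5 + 2·44.7 + 3·88.4 = 59.5 + 89.4 + 265.2 = 414.1
Weight total: 1 + 2 + 3 = 6
WMA = 414.1 / 6 = 69.02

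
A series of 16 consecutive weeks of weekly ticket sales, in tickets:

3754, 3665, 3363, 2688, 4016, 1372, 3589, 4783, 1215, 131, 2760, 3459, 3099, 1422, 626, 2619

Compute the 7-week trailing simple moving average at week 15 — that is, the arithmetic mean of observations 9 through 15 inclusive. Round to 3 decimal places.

Sum of periods 9–15: 1215 + 131 + 2760 + 3459 + 3099 + 1422 + 626 = 12712
Divide by 7: 12712 / 7 = 1816.000

1816.000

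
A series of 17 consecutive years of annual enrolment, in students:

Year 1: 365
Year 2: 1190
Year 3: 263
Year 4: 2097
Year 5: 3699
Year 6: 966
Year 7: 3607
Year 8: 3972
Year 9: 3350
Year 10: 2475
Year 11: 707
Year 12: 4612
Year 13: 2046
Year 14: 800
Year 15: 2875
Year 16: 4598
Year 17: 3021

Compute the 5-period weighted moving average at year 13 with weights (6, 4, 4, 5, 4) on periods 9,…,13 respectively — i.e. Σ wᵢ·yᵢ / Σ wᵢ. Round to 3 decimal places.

Weighted sum: 6·3350 + 4·2475 + 4·707 + 5·4612 + 4·2046 = 20100 + 9900 + 2828 + 23060 + 8184 = 64072
Weight total: 6 + 4 + 4 + 5 + 4 = 23
WMA = 64072 / 23 = 2785.739

2785.739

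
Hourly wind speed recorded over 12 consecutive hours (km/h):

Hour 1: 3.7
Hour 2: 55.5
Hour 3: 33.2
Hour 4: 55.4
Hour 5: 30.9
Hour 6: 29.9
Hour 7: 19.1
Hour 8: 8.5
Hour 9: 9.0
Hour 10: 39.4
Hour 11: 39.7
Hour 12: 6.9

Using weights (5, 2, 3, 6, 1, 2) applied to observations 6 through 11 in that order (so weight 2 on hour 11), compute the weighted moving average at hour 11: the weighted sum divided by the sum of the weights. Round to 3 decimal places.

20.316

Weighted sum: 5·29.9 + 2·19.1 + 3·8.5 + 6·9.0 + 1·39.4 + 2·39.7 = 149.5 + 38.2 + 25.5 + 54.0 + 39.4 + 79.4 = 386.0
Weight total: 5 + 2 + 3 + 6 + 1 + 2 = 19
WMA = 386.0 / 19 = 20.316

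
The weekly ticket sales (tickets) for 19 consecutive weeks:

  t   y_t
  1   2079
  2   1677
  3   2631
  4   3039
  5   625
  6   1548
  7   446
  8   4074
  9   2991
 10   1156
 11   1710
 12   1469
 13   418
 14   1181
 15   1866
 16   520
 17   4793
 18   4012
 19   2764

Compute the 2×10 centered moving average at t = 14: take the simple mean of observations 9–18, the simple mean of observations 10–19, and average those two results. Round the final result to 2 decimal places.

Sum over 9–18: 2991 + 1156 + 1710 + 1469 + 418 + 1181 + 1866 + 520 + 4793 + 4012 = 20116
Sum over 10–19: 1156 + 1710 + 1469 + 418 + 1181 + 1866 + 520 + 4793 + 4012 + 2764 = 19889
CMA at t=14 = (20116 + 19889) / (2·10) = 40005 / 20 = 2000.25

2000.25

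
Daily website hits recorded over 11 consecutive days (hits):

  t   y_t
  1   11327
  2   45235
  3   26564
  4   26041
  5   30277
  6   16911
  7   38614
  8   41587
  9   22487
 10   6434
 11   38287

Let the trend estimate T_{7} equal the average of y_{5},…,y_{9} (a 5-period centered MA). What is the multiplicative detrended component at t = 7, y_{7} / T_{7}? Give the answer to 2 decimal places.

Trend T_7 = (30277 + 16911 + 38614 + 41587 + 22487) / 5 = 149876/5 = 29975.2000
Ratio to trend: 38614 / 29975.2000 = 1.29

1.29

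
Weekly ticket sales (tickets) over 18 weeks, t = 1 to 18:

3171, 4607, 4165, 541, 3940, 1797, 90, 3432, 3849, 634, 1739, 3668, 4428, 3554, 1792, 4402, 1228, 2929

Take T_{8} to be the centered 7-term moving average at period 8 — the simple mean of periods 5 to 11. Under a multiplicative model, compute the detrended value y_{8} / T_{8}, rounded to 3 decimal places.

1.552

Trend T_8 = (3940 + 1797 + 90 + 3432 + 3849 + 634 + 1739) / 7 = 15481/7 = 2211.57143
Ratio to trend: 3432 / 2211.57143 = 1.552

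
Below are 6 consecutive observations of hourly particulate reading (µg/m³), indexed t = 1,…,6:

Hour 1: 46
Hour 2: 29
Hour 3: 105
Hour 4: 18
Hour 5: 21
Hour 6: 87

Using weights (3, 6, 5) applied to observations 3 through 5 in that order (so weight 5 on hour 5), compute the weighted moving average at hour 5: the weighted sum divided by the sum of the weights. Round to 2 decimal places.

Weighted sum: 3·105 + 6·18 + 5·21 = 315 + 108 + 105 = 528
Weight total: 3 + 6 + 5 = 14
WMA = 528 / 14 = 37.71

37.71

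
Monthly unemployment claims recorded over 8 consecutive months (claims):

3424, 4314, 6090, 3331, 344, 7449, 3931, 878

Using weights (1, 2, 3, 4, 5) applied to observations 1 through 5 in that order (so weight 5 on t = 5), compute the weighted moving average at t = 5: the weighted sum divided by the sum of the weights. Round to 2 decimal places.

3024.40

Weighted sum: 1·3424 + 2·4314 + 3·6090 + 4·3331 + 5·344 = 3424 + 8628 + 18270 + 13324 + 1720 = 45366
Weight total: 1 + 2 + 3 + 4 + 5 = 15
WMA = 45366 / 15 = 3024.40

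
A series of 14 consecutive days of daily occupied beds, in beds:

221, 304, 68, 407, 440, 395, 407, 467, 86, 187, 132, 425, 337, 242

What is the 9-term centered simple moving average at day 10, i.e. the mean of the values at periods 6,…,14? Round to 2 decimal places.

297.56

Sum of periods 6–14: 395 + 407 + 467 + 86 + 187 + 132 + 425 + 337 + 242 = 2678
Divide by 9: 2678 / 9 = 297.56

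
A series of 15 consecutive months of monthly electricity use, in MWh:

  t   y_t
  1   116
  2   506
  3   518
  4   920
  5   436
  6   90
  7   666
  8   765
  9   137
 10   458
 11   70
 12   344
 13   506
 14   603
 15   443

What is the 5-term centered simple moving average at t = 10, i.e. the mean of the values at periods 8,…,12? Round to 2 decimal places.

354.80

Sum of periods 8–12: 765 + 137 + 458 + 70 + 344 = 1774
Divide by 5: 1774 / 5 = 354.80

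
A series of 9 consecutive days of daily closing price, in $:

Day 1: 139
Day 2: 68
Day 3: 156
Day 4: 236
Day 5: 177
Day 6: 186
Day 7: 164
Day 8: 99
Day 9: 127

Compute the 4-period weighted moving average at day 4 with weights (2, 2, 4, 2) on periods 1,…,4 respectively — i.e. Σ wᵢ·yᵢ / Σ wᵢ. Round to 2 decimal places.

Weighted sum: 2·139 + 2·68 + 4·156 + 2·236 = 278 + 136 + 624 + 472 = 1510
Weight total: 2 + 2 + 4 + 2 = 10
WMA = 1510 / 10 = 151.00

151.00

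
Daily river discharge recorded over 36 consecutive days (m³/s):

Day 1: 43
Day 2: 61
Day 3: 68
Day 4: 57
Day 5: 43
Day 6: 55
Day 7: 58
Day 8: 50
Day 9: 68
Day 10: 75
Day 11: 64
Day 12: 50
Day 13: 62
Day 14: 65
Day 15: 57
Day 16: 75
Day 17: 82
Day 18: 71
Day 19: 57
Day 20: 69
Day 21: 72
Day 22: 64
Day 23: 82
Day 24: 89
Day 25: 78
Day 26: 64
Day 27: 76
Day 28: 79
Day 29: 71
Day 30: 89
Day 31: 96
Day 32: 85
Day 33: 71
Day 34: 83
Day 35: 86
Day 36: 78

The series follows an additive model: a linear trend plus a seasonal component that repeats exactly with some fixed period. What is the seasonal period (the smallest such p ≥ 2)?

First differences y_{t+1} − y_t: 18, 7, -11, -14, 12, 3, -8, 18, 7, -11, -14, 12, 3, -8, 18, 7, …
The difference pattern repeats every 7 terms and not for any smaller step, so p = 7.

7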